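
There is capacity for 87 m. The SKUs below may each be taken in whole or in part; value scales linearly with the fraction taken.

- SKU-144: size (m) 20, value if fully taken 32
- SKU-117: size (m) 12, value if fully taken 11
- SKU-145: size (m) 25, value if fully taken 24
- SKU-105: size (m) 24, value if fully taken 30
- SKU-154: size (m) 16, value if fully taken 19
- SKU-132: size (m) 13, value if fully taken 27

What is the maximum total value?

121.44

Sort by value density: SKU-132 27/13≈2.08, SKU-144 32/20≈1.6, SKU-105 30/24≈1.25, SKU-154 19/16≈1.19, SKU-145 24/25≈0.96, SKU-117 11/12≈0.917.
All 13 m of SKU-132 fit (value 27) ; 74 remain.
Take all of SKU-144 (20 m, value 32) ; 54 m left.
All 24 m of SKU-105 fit (value 30) ; 30 remain.
Take all of SKU-154 (16 m, value 19) ; 14 m left.
14 m left: a 14/25 share of SKU-145 gives 24×14/25 = 13.44.
Total value = 121.44.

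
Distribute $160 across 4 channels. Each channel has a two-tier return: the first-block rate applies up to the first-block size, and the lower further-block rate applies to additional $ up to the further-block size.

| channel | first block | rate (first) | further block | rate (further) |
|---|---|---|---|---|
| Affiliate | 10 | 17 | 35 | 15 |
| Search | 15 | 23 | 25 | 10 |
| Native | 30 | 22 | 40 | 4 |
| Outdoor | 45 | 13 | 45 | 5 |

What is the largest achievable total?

2535

Rank every tier by rate: Search/T1 23 > Native/T1 22 > Affiliate/T1 17 > Affiliate/T2 15 > Outdoor/T1 13 > Search/T2 10 > Outdoor/T2 5 > Native/T2 4.
Search/T1 (23): +15 ; 145 left.
Fill Native T1 block (30 at 22) ; 115 left.
Affiliate/T1 (17): +10 ; 105 left.
Affiliate/T2 (15): +35 ; 70 left.
Outdoor T1 at 13: fill all 45 ; 25 left.
Search T2 at 10: fill all 25 ; 0 left.
Total = 23×15 + 22×30 + 17×10 + 15×35 + 13×45 + 10×25 = 2535.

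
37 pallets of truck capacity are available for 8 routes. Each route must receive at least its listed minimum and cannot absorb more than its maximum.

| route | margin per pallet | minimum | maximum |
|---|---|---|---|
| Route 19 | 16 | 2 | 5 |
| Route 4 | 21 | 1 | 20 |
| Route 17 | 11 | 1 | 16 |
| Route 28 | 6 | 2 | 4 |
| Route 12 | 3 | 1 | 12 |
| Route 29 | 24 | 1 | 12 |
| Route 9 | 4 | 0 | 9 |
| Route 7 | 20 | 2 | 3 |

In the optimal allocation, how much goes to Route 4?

Meeting every minimum uses 2+1+1+2+1+1+0+2 = 10 pallets, leaving 27.
Highest margin per pallet first: Route 29 24 > Route 4 21 > Route 7 20 > Route 19 16 > Route 17 11 > Route 28 6 > Route 9 4 > Route 12 3.
Route 29: +11 to 12 (cap) → 16 left.
Only 16 left; Route 4 takes them to reach 17.

17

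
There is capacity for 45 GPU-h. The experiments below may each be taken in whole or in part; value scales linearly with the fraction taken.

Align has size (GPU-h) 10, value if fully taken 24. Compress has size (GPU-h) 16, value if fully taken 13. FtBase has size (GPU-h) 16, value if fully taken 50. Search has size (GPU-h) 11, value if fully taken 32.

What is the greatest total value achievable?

Rank by value-to-size ratio: FtBase 50/16≈3.12, Search 32/11≈2.91, Align 24/10≈2.4, Compress 13/16≈0.812.
Take all of FtBase (16 GPU-h, value 50) → 29 GPU-h left.
Take all of Search (11 GPU-h, value 32) → 18 GPU-h left.
All 10 GPU-h of Align fit (value 24) → 8 remain.
Fill the last 8 GPU-h with part of Compress: 8/16 of it earns 6.5.
Total value = 112.5.

112.5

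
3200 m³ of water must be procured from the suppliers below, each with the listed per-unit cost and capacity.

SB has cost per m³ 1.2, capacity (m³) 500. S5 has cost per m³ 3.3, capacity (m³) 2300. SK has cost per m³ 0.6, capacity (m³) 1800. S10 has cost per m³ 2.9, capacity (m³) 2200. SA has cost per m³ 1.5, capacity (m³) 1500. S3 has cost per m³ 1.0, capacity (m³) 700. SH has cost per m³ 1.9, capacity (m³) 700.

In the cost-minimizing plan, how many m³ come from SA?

200

Fill from the cheapest supplier first.
SK (0.6): use full 1800 — 1400 m³ to go.
S3 (1.0): use full 700 — 700 m³ to go.
SB (1.2): use full 500 — 200 m³ to go.
Take 200 from SA at 1.5 to finish.
SH, S10, S5: unused.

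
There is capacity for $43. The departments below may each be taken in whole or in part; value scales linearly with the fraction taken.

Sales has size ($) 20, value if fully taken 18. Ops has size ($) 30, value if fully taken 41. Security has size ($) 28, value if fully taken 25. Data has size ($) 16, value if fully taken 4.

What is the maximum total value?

Best value per unit of size first: Ops 41/30≈1.37, Sales 18/20≈0.9, Security 25/28≈0.893, Data 4/16≈0.25.
All 30 $ of Ops fit (value 41) → 13 remain.
Only 13 $ remain; take 13/20 of Sales for value 18×13/20 = 11.7.
Total value = 52.7.

52.7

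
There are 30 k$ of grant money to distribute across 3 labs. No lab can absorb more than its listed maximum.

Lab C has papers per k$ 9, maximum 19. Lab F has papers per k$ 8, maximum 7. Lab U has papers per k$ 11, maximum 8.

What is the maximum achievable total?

283

Rank by papers per k$: Lab U 11 > Lab C 9 > Lab F 8.
Give Lab U 8 to hit its cap of 8 ; 22 left.
Give Lab C 19 to hit its cap of 19 ; 3 left.
Lab F: +3 (room for 7) → 3. Pool exhausted.
Total = 9×19 + 8×3 + 11×8 = 283.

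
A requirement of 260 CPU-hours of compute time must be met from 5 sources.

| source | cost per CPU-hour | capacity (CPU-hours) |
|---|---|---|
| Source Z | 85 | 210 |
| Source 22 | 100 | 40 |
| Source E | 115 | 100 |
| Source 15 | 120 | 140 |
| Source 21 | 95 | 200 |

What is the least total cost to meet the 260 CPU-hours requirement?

22600

Cheapest first:
Source Z (85): use full 210 ; 50 CPU-hours to go.
Take 50 from Source 21 at 95 to finish.
Source 22, Source E, Source 15: unused.
Cost = 210×85 + 50×95 = 22600.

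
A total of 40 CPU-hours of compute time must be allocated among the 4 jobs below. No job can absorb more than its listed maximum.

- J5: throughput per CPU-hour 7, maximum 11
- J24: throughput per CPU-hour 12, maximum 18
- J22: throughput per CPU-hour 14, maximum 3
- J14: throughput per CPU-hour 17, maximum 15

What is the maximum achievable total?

Order the jobs by throughput per CPU-hour: J14 17 > J22 14 > J24 12 > J5 7.
J14 takes 15 to reach its cap of 15 → 25 left.
Give J22 3 to hit its cap of 3 → 22 left.
J24 takes 18 to reach its cap of 18 → 4 left.
Only 4 left; J5 takes them to reach 4.
Total = 7×4 + 12×18 + 14×3 + 17×15 = 541.

541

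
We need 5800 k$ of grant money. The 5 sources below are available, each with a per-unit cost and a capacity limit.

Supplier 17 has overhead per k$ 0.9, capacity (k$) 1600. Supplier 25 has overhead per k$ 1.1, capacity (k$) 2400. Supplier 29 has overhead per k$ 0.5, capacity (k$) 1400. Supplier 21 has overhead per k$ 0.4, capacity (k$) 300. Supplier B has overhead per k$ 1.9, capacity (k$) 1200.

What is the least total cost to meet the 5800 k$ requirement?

Cheapest first:
Supplier 21 at 0.4: take all 300 k$ — 5500 still needed.
Supplier 29 (0.5): use full 1400 — 4100 k$ to go.
Supplier 17 (0.9): use full 1600 — 2500 k$ to go.
Supplier 25 (1.1): use full 2400 — 100 k$ to go.
Take 100 from Supplier B at 1.9 to finish.
Cost = 300×0.4 + 1400×0.5 + 1600×0.9 + 2400×1.1 + 100×1.9 = 5090.

5090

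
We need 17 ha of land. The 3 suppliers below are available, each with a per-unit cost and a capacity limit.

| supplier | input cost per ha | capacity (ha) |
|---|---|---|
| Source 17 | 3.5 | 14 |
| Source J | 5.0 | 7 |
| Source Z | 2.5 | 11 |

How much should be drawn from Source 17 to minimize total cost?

Fill from the cheapest supplier first.
Source Z (2.5): use full 11 → 6 ha to go.
Take 6 from Source 17 at 3.5 to finish.
Source J: unused.

6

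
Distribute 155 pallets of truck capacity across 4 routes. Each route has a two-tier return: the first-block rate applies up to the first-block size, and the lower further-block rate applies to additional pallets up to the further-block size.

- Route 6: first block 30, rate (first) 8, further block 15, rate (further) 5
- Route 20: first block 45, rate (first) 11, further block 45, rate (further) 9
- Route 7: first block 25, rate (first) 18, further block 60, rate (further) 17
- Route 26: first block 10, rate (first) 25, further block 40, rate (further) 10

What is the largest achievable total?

2365

Rank every tier by rate: Route 26/first 25 > Route 7/first 18 > Route 7/second 17 > Route 20/first 11 > Route 26/second 10 > Route 20/second 9 > Route 6/first 8 > Route 6/second 5.
Route 26 first at 25: fill all 10 — 145 left.
Route 7 first at 18: fill all 25 — 120 left.
Fill Route 7 second block (60 at 17) — 60 left.
Fill Route 20 first block (45 at 11) — 15 left.
Route 26 second at 10: only 15 left, fill 15.
Total = 25×10 + 18×25 + 17×60 + 11×45 + 10×15 = 2365.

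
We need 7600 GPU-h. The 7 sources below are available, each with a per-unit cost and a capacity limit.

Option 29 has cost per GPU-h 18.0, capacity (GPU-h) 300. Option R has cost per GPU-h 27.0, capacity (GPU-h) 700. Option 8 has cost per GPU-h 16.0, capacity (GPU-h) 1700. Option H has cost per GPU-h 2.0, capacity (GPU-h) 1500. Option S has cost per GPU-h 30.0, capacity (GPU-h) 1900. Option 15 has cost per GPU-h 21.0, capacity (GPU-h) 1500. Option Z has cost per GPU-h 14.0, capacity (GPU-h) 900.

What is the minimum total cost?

128600

Cheapest first:
Option H (2.0): use full 1500 — 6100 GPU-h to go.
Take 900 from Option Z at 14.0 — need 5200 more.
Option 8 (16.0): use full 1700 — 3500 GPU-h to go.
Option 29 at 18.0: take all 300 GPU-h — 3200 still needed.
Take 1500 from Option 15 at 21.0 — need 1700 more.
Option R (27.0): use full 700 — 1000 GPU-h to go.
Take 1000 from Option S at 30.0 to finish.
Cost = 1500×2.0 + 900×14.0 + 1700×16.0 + 300×18.0 + 1500×21.0 + 700×27.0 + 1000×30.0 = 128600.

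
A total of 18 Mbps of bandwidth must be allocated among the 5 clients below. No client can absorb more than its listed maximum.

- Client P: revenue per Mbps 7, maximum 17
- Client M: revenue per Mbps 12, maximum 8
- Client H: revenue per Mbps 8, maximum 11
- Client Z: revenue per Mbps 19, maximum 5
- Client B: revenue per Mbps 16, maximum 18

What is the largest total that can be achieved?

Order the clients by revenue per Mbps: Client Z 19 > Client B 16 > Client M 12 > Client H 8 > Client P 7.
Client Z takes 5 to reach its cap of 5 ; 13 left.
Client B has room for 18 but only 13 remain, so it gets 13.
Total = 19×5 + 16×13 = 303.

303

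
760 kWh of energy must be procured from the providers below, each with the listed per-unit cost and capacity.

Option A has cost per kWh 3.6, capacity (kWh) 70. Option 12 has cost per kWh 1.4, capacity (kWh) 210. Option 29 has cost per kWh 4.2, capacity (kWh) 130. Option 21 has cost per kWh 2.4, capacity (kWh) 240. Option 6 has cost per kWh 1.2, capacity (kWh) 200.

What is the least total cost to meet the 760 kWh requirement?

1530

Fill from the cheapest provider first.
Option 6 (1.2): use full 200 ; 560 kWh to go.
Take 210 from Option 12 at 1.4 ; need 350 more.
Option 21 at 2.4: take all 240 kWh ; 110 still needed.
Take 70 from Option A at 3.6 ; need 40 more.
Option 29 (4.2): take the remaining 40 ; done.
Cost = 200×1.2 + 210×1.4 + 240×2.4 + 70×3.6 + 40×4.2 = 1530.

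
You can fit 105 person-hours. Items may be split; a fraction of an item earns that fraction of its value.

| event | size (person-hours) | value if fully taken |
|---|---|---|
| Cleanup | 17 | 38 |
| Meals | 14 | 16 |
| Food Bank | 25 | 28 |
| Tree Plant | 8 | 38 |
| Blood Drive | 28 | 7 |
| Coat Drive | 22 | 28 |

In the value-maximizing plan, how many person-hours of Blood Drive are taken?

Best value per unit of size first: Tree Plant 38/8≈4.75, Cleanup 38/17≈2.24, Coat Drive 28/22≈1.27, Meals 16/14≈1.14, Food Bank 28/25≈1.12, Blood Drive 7/28≈0.25.
All 8 person-hours of Tree Plant fit (value 38) → 97 remain.
Cleanup: take in full, 17 person-hours for value 38 → 80 left.
Take all of Coat Drive (22 person-hours, value 28) → 58 person-hours left.
All 14 person-hours of Meals fit (value 16) → 44 remain.
Food Bank: take in full, 25 person-hours for value 28 → 19 left.
19 person-hours left: a 19/28 share of Blood Drive gives 7×19/28 = 4.75.

19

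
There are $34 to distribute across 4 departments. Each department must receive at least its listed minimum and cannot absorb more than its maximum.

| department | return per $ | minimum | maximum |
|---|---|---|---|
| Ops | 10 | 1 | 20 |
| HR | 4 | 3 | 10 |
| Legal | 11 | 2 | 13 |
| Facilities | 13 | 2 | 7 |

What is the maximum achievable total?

356

Meeting every minimum uses 1+3+2+2 = 8 $, leaving 26.
Order the departments by return per $: Facilities 13 > Legal 11 > Ops 10 > HR 4.
Facilities takes 5 more to reach its cap of 7 ; 21 left.
Give Legal 11 more to hit its cap of 13 ; 10 left.
Ops: +10 (room for 19) → 11. Pool exhausted.
Total = 10×11 + 4×3 + 11×13 + 13×7 = 356.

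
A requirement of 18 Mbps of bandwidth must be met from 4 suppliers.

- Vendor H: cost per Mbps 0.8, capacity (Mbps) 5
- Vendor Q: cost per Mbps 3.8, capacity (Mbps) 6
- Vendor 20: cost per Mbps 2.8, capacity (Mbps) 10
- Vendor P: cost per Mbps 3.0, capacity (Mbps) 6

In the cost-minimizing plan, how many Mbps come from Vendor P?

Fill from the cheapest supplier first.
Vendor H at 0.8: take all 5 Mbps ; 13 still needed.
Take 10 from Vendor 20 at 2.8 ; need 3 more.
Vendor P (3.0): take the remaining 3 ; done.
Vendor Q: unused.

3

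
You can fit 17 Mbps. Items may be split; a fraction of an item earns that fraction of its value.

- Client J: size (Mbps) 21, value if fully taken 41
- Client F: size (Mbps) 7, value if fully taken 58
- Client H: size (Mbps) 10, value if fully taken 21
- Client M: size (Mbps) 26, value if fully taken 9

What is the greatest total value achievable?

79

Sort by value density: Client F 58/7≈8.29, Client H 21/10≈2.1, Client J 41/21≈1.95, Client M 9/26≈0.346.
All 7 Mbps of Client F fit (value 58) → 10 remain.
Client H: take in full, 10 Mbps for value 21 → 0 left.
Total value = 79.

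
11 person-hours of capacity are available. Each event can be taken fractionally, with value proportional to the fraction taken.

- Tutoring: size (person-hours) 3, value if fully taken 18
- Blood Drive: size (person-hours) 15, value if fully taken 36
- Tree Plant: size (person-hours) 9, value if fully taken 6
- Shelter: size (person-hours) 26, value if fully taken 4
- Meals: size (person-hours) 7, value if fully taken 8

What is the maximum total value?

Rank by value-to-size ratio: Tutoring 18/3≈6, Blood Drive 36/15≈2.4, Meals 8/7≈1.14, Tree Plant 6/9≈0.667, Shelter 4/26≈0.154.
Tutoring: take in full, 3 person-hours for value 18 ; 8 left.
Only 8 person-hours remain; take 8/15 of Blood Drive for value 36×8/15 = 19.2.
Total value = 37.2.

37.2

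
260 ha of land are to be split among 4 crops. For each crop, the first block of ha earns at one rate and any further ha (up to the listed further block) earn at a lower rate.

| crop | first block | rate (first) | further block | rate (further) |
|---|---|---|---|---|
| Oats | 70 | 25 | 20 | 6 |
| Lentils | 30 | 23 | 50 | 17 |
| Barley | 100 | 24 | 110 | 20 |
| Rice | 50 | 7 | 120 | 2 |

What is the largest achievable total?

6040

Order all 8 blocks by rate: Oats/first 25 > Barley/first 24 > Lentils/first 23 > Barley/second 20 > Lentils/second 17 > Rice/first 7 > Oats/second 6 > Rice/second 2.
Oats/first (25): +70 — 190 left.
Fill Barley first block (100 at 24) — 90 left.
Lentils first at 23: fill all 30 — 60 left.
Barley second at 20: only 60 left, fill 60.
Total = 25×70 + 24×100 + 23×30 + 20×60 = 6040.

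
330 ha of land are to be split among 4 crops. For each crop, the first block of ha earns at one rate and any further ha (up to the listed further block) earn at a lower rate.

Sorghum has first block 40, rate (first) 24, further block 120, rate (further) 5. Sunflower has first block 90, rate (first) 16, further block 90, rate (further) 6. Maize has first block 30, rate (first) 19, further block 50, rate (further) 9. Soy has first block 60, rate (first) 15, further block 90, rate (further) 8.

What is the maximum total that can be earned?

4800

Order all 8 blocks by rate: Sorghum/T1 24 > Maize/T1 19 > Sunflower/T1 16 > Soy/T1 15 > Maize/T2 9 > Soy/T2 8 > Sunflower/T2 6 > Sorghum/T2 5.
Sorghum T1 at 24: fill all 40 — 290 left.
Maize/T1 (19): +30 — 260 left.
Sunflower/T1 (16): +90 — 170 left.
Fill Soy T1 block (60 at 15) — 110 left.
Fill Maize T2 block (50 at 9) — 60 left.
Soy/T2: +60 of 90 at 8; pool empty.
Total = 24×40 + 19×30 + 16×90 + 15×60 + 9×50 + 8×60 = 4800.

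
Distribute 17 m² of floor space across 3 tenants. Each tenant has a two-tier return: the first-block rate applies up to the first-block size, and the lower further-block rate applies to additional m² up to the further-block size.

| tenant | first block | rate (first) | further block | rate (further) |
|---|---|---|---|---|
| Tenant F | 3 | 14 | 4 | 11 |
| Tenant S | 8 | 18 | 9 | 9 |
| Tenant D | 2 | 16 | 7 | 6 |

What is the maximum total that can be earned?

Treat each block as its own option and order by rate: Tenant S/first 18 > Tenant D/first 16 > Tenant F/first 14 > Tenant F/second 11 > Tenant S/second 9 > Tenant D/second 6.
Tenant S first at 18: fill all 8 ; 9 left.
Fill Tenant D first block (2 at 16) ; 7 left.
Fill Tenant F first block (3 at 14) ; 4 left.
Fill Tenant F second block (4 at 11) ; 0 left.
Total = 18×8 + 16×2 + 14×3 + 11×4 = 262.

262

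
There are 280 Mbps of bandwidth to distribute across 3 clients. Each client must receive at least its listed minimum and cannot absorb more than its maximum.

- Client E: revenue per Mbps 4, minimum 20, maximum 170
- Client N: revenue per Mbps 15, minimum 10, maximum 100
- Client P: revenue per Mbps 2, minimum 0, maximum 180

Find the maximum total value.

Meeting every minimum uses 20+10+0 = 30 Mbps, leaving 250.
Highest revenue per Mbps first: Client N 15 > Client E 4 > Client P 2.
Give Client N 90 more to hit its cap of 100 → 160 left.
Give Client E 150 more to hit its cap of 170 → 10 left.
Client P: +10 (room for 180) → 10. Pool exhausted.
Total = 4×170 + 15×100 + 2×10 = 2200.

2200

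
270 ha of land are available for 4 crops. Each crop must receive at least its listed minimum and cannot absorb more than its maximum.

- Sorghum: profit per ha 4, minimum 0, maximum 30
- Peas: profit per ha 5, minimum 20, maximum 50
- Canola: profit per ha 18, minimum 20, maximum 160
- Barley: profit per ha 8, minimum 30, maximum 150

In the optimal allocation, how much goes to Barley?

Meeting every minimum uses 0+20+20+30 = 70 ha, leaving 200.
Rank by profit per ha: Canola 18 > Barley 8 > Peas 5 > Sorghum 4.
Canola takes 140 more to reach its cap of 160 → 60 left.
Only 60 left; Barley takes them to reach 90.

90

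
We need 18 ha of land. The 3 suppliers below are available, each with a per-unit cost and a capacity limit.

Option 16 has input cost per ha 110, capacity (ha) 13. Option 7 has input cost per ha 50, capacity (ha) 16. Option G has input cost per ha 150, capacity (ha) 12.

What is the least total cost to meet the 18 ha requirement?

Cheapest first:
Option 7 at 50: take all 16 ha ; 2 still needed.
Take 2 from Option 16 at 110 to finish.
Option G: unused.
Cost = 16×50 + 2×110 = 1020.

1020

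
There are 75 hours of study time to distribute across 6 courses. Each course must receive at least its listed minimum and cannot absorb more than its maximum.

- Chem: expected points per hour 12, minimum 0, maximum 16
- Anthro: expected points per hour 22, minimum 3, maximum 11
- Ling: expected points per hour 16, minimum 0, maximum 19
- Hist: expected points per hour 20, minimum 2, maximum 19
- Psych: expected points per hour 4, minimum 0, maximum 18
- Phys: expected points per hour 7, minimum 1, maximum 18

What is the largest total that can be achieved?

1188

Meeting every minimum uses 0+3+0+2+0+1 = 6 hours, leaving 69.
Highest expected points per hour first: Anthro 22 > Hist 20 > Ling 16 > Chem 12 > Phys 7 > Psych 4.
Anthro: +8 to 11 (cap) ; 61 left.
Give Hist 17 more to hit its cap of 19 ; 44 left.
Give Ling 19 more to hit its cap of 19 ; 25 left.
Chem takes 16 more to reach its cap of 16 ; 9 left.
Phys has room for 17 more but only 9 remain, so it gets 10.
Total = 12×16 + 22×11 + 16×19 + 20×19 + 7×10 = 1188.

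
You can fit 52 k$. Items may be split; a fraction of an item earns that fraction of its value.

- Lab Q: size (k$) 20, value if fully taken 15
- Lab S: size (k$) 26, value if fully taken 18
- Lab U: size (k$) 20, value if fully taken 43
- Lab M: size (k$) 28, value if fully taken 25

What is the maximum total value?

Best value per unit of size first: Lab U 43/20≈2.15, Lab M 25/28≈0.893, Lab Q 15/20≈0.75, Lab S 18/26≈0.692.
All 20 k$ of Lab U fit (value 43) → 32 remain.
Lab M: take in full, 28 k$ for value 25 → 4 left.
Fill the last 4 k$ with part of Lab Q: 4/20 of it earns 3.
Total value = 71.

71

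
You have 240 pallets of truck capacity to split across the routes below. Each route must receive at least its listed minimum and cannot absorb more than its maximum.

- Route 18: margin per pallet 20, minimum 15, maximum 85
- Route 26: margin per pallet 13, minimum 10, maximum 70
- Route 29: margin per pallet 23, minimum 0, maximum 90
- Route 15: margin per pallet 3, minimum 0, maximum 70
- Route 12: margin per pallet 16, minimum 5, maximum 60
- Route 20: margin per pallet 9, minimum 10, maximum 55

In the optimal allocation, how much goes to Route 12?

45

Meeting every minimum uses 15+10+0+0+5+10 = 40 pallets, leaving 200.
Highest margin per pallet first: Route 29 23 > Route 18 20 > Route 12 16 > Route 26 13 > Route 20 9 > Route 15 3.
Route 29 takes 90 more to reach its cap of 90 ; 110 left.
Give Route 18 70 more to hit its cap of 85 ; 40 left.
Only 40 left; Route 12 takes them to reach 45.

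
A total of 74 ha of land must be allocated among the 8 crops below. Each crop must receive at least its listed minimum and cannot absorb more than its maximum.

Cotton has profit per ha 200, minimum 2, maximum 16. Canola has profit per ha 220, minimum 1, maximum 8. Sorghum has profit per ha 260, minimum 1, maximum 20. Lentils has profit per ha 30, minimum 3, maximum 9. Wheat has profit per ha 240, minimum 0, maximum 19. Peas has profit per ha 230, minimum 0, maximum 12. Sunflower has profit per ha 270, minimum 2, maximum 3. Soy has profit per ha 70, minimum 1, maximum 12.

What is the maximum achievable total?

Meeting every minimum uses 2+1+1+3+0+0+2+1 = 10 ha, leaving 64.
Rank by profit per ha: Sunflower 270 > Sorghum 260 > Wheat 240 > Peas 230 > Canola 220 > Cotton 200 > Soy 70 > Lentils 30.
Give Sunflower 1 more to hit its cap of 3 ; 63 left.
Sorghum takes 19 more to reach its cap of 20 ; 44 left.
Give Wheat 19 more to hit its cap of 19 ; 25 left.
Peas: +12 to 12 (cap) ; 13 left.
Give Canola 7 more to hit its cap of 8 ; 6 left.
Cotton has room for 14 more but only 6 remain, so it gets 8.
Total = 200×8 + 220×8 + 260×20 + 30×3 + 240×19 + 230×12 + 270×3 + 70×1 = 16850.

16850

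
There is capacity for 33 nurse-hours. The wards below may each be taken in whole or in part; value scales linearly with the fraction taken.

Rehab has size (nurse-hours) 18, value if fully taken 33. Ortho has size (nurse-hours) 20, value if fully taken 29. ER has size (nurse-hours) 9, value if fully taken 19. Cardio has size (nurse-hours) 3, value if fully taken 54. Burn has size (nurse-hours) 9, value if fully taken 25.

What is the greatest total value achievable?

Rank by value-to-size ratio: Cardio 54/3≈18, Burn 25/9≈2.78, ER 19/9≈2.11, Rehab 33/18≈1.83, Ortho 29/20≈1.45.
Cardio: take in full, 3 nurse-hours for value 54 — 30 left.
All 9 nurse-hours of Burn fit (value 25) — 21 remain.
Take all of ER (9 nurse-hours, value 19) — 12 nurse-hours left.
Fill the last 12 nurse-hours with part of Rehab: 12/18 of it earns 22.
Total value = 120.

120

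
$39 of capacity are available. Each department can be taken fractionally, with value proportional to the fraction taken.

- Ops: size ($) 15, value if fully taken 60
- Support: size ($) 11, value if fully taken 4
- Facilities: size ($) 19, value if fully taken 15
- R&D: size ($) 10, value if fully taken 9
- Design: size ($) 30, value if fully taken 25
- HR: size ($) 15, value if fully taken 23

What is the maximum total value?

91.1

Rank by value-to-size ratio: Ops 60/15≈4, HR 23/15≈1.53, R&D 9/10≈0.9, Design 25/30≈0.833, Facilities 15/19≈0.789, Support 4/11≈0.364.
Take all of Ops (15 $, value 60) ; 24 $ left.
HR: take in full, 15 $ for value 23 ; 9 left.
9 $ left: a 9/10 share of R&D gives 9×9/10 = 8.1.
Total value = 91.1.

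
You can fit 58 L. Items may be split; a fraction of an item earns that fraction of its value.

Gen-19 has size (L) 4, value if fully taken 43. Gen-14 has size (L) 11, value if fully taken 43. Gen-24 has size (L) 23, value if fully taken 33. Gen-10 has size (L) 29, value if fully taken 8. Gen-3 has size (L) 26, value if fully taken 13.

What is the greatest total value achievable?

Sort by value density: Gen-19 43/4≈10.8, Gen-14 43/11≈3.91, Gen-24 33/23≈1.43, Gen-3 13/26≈0.5, Gen-10 8/29≈0.276.
Gen-19: take in full, 4 L for value 43 → 54 left.
Take all of Gen-14 (11 L, value 43) → 43 L left.
All 23 L of Gen-24 fit (value 33) → 20 remain.
Fill the last 20 L with part of Gen-3: 20/26 of it earns 10.
Total value = 129.

129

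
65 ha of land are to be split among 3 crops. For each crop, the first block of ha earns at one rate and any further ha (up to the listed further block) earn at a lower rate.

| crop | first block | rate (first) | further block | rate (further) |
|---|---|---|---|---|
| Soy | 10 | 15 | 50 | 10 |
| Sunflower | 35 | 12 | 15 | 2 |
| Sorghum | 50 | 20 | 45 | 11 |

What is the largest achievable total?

1210

Treat each block as its own option and order by rate: Sorghum/tier1 20 > Soy/tier1 15 > Sunflower/tier1 12 > Sorghum/tier2 11 > Soy/tier2 10 > Sunflower/tier2 2.
Sorghum tier1 at 20: fill all 50 → 15 left.
Fill Soy tier1 block (10 at 15) → 5 left.
5 remain; put them into Sunflower tier1 at 12.
Total = 20×50 + 15×10 + 12×5 = 1210.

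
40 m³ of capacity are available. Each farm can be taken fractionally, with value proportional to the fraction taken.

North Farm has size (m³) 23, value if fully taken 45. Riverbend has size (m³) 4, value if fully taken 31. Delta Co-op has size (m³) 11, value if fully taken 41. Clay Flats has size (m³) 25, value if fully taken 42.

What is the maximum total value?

Best value per unit of size first: Riverbend 31/4≈7.75, Delta Co-op 41/11≈3.73, North Farm 45/23≈1.96, Clay Flats 42/25≈1.68.
Riverbend: take in full, 4 m³ for value 31 ; 36 left.
Take all of Delta Co-op (11 m³, value 41) ; 25 m³ left.
All 23 m³ of North Farm fit (value 45) ; 2 remain.
2 m³ left: a 2/25 share of Clay Flats gives 42×2/25 = 3.36.
Total value = 120.36.

120.36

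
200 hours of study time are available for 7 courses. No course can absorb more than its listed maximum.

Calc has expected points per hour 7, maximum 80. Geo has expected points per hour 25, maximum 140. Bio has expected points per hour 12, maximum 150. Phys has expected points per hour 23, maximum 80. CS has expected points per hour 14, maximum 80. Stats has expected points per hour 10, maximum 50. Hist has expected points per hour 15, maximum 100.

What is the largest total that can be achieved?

4880

Rank by expected points per hour: Geo 25 > Phys 23 > Hist 15 > CS 14 > Bio 12 > Stats 10 > Calc 7.
Geo takes 140 to reach its cap of 140 — 60 left.
Phys has room for 80 but only 60 remain, so it gets 60.
Total = 25×140 + 23×60 = 4880.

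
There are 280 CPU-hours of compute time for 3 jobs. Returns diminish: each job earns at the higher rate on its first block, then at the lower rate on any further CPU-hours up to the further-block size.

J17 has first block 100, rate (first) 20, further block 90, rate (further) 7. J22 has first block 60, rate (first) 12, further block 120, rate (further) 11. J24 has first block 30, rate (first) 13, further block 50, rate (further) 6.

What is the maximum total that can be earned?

4100

Rank every tier by rate: J17/first 20 > J24/first 13 > J22/first 12 > J22/second 11 > J17/second 7 > J24/second 6.
J17 first at 20: fill all 100 → 180 left.
J24 first at 13: fill all 30 → 150 left.
J22 first at 12: fill all 60 → 90 left.
90 remain; put them into J22 second at 11.
Total = 20×100 + 13×30 + 12×60 + 11×90 = 4100.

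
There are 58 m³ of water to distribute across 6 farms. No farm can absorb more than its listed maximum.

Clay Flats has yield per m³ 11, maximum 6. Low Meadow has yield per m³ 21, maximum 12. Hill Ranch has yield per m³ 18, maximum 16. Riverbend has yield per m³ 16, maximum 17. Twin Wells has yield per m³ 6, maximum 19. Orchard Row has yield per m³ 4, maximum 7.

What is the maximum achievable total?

Order the farms by yield per m³: Low Meadow 21 > Hill Ranch 18 > Riverbend 16 > Clay Flats 11 > Twin Wells 6 > Orchard Row 4.
Low Meadow takes 12 to reach its cap of 12 → 46 left.
Give Hill Ranch 16 to hit its cap of 16 → 30 left.
Give Riverbend 17 to hit its cap of 17 → 13 left.
Clay Flats: +6 to 6 (cap) → 7 left.
Only 7 left; Twin Wells takes them to reach 7.
Total = 11×6 + 21×12 + 18×16 + 16×17 + 6×7 = 920.

920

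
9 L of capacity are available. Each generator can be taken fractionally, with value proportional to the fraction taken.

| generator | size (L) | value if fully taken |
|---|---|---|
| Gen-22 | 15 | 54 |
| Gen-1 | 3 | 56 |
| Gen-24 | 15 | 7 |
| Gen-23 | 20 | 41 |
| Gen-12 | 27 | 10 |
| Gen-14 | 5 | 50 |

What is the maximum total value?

Best value per unit of size first: Gen-1 56/3≈18.7, Gen-14 50/5≈10, Gen-22 54/15≈3.6, Gen-23 41/20≈2.05, Gen-24 7/15≈0.467, Gen-12 10/27≈0.37.
Gen-1: take in full, 3 L for value 56 ; 6 left.
Gen-14: take in full, 5 L for value 50 ; 1 left.
Fill the last 1 L with part of Gen-22: 1/15 of it earns 3.6.
Total value = 109.6.

109.6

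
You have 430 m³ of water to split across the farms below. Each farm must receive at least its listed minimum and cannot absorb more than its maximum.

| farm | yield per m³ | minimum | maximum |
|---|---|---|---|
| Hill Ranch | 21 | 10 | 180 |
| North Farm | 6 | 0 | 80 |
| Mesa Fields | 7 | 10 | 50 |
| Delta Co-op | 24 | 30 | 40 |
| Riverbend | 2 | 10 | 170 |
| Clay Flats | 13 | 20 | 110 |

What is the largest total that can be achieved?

6780

Meeting every minimum uses 10+0+10+30+10+20 = 80 m³, leaving 350.
Highest yield per m³ first: Delta Co-op 24 > Hill Ranch 21 > Clay Flats 13 > Mesa Fields 7 > North Farm 6 > Riverbend 2.
Give Delta Co-op 10 more to hit its cap of 40 → 340 left.
Hill Ranch: +170 to 180 (cap) → 170 left.
Clay Flats takes 90 more to reach its cap of 110 → 80 left.
Mesa Fields takes 40 more to reach its cap of 50 → 40 left.
Only 40 left; North Farm takes them to reach 40.
Total = 21×180 + 6×40 + 7×50 + 24×40 + 2×10 + 13×110 = 6780.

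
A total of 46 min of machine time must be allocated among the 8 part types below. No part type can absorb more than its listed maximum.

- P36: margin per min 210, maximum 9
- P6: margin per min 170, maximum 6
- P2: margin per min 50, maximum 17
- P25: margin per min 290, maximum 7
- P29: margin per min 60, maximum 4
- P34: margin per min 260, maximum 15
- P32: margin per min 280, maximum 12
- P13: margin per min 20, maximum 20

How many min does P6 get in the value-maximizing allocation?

3

Highest margin per min first: P25 290 > P32 280 > P34 260 > P36 210 > P6 170 > P29 60 > P2 50 > P13 20.
Give P25 7 to hit its cap of 7 ; 39 left.
Give P32 12 to hit its cap of 12 ; 27 left.
P34: +15 to 15 (cap) ; 12 left.
Give P36 9 to hit its cap of 9 ; 3 left.
P6 has room for 6 but only 3 remain, so it gets 3.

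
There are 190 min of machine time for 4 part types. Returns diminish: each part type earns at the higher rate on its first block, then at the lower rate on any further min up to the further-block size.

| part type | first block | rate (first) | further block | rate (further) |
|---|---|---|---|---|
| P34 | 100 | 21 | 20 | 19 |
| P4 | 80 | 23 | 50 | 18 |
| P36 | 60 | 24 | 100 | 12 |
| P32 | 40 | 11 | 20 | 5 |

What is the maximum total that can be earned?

4330

Order all 8 blocks by rate: P36/first 24 > P4/first 23 > P34/first 21 > P34/second 19 > P4/second 18 > P36/second 12 > P32/first 11 > P32/second 5.
P36 first at 24: fill all 60 — 130 left.
P4 first at 23: fill all 80 — 50 left.
P34 first at 21: only 50 left, fill 50.
Total = 24×60 + 23×80 + 21×50 = 4330.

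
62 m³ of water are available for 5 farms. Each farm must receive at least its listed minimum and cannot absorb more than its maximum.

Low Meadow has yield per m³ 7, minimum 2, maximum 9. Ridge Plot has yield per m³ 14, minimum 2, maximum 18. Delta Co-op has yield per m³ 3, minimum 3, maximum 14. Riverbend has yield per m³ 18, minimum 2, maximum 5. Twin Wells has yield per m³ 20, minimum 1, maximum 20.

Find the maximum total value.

Meeting every minimum uses 2+2+3+2+1 = 10 m³, leaving 52.
Rank by yield per m³: Twin Wells 20 > Riverbend 18 > Ridge Plot 14 > Low Meadow 7 > Delta Co-op 3.
Give Twin Wells 19 more to hit its cap of 20 — 33 left.
Riverbend: +3 to 5 (cap) — 30 left.
Ridge Plot takes 16 more to reach its cap of 18 — 14 left.
Low Meadow takes 7 more to reach its cap of 9 — 7 left.
Delta Co-op has room for 11 more but only 7 remain, so it gets 10.
Total = 7×9 + 14×18 + 3×10 + 18×5 + 20×20 = 835.

835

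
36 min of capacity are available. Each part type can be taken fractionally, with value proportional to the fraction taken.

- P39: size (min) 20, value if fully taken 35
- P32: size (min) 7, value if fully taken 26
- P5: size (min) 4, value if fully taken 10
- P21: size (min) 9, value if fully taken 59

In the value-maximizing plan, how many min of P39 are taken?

Best value per unit of size first: P21 59/9≈6.56, P32 26/7≈3.71, P5 10/4≈2.5, P39 35/20≈1.75.
All 9 min of P21 fit (value 59) — 27 remain.
P32: take in full, 7 min for value 26 — 20 left.
Take all of P5 (4 min, value 10) — 16 min left.
Fill the last 16 min with part of P39: 16/20 of it earns 28.

16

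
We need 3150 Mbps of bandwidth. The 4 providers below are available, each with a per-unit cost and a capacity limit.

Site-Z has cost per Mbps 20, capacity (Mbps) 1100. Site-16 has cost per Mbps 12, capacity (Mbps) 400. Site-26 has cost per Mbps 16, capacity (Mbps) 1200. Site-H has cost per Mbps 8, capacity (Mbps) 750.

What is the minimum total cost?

46000

Use providers in increasing cost order.
Site-H (8): use full 750 ; 2400 Mbps to go.
Take 400 from Site-16 at 12 ; need 2000 more.
Site-26 at 16: take all 1200 Mbps ; 800 still needed.
Site-Z at 20: take 800 of its 1100 ; requirement met.
Cost = 750×8 + 400×12 + 1200×16 + 800×20 = 46000.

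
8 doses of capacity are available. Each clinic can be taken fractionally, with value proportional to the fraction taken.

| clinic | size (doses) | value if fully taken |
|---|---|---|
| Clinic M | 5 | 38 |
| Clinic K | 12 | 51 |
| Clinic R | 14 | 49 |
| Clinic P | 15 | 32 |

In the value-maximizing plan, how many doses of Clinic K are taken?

3

Best value per unit of size first: Clinic M 38/5≈7.6, Clinic K 51/12≈4.25, Clinic R 49/14≈3.5, Clinic P 32/15≈2.13.
Clinic M: take in full, 5 doses for value 38 ; 3 left.
Fill the last 3 doses with part of Clinic K: 3/12 of it earns 12.75.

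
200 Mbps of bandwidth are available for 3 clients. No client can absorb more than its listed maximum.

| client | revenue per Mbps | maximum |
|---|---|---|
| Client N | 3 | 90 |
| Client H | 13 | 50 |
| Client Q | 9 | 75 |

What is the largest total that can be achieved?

Rank by revenue per Mbps: Client H 13 > Client Q 9 > Client N 3.
Client H: +50 to 50 (cap) — 150 left.
Client Q takes 75 to reach its cap of 75 — 75 left.
Client N: +75 (room for 90) → 75. Pool exhausted.
Total = 3×75 + 13×50 + 9×75 = 1550.

1550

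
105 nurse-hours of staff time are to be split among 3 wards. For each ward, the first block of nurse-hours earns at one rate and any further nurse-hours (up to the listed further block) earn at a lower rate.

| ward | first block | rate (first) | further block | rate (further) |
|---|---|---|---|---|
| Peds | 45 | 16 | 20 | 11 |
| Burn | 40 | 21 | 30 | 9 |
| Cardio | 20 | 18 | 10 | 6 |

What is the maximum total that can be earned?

1920

Order all 6 blocks by rate: Burn/T1 21 > Cardio/T1 18 > Peds/T1 16 > Peds/T2 11 > Burn/T2 9 > Cardio/T2 6.
Burn T1 at 21: fill all 40 — 65 left.
Cardio/T1 (18): +20 — 45 left.
Peds/T1 (16): +45 — 0 left.
Total = 21×40 + 18×20 + 16×45 = 1920.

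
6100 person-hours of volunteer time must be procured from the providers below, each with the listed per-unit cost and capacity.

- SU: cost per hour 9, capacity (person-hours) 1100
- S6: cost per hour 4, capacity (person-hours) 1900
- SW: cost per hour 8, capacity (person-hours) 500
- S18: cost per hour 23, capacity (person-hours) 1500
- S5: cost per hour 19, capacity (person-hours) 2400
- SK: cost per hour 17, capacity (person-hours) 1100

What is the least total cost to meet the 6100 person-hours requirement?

Cheapest first:
S6 at 4: take all 1900 person-hours → 4200 still needed.
SW (8): use full 500 → 3700 person-hours to go.
SU at 9: take all 1100 person-hours → 2600 still needed.
Take 1100 from SK at 17 → need 1500 more.
S5 (19): take the remaining 1500 → done.
S18: unused.
Cost = 1900×4 + 500×8 + 1100×9 + 1100×17 + 1500×19 = 68700.

68700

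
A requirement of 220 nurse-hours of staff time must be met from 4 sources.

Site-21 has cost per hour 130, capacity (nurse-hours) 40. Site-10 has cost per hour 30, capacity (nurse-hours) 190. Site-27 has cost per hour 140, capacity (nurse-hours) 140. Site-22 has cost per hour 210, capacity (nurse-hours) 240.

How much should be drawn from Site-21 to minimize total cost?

Fill from the cheapest source first.
Site-10 (30): use full 190 ; 30 nurse-hours to go.
Site-21 at 130: take 30 of its 40 ; requirement met.
Site-27, Site-22: unused.

30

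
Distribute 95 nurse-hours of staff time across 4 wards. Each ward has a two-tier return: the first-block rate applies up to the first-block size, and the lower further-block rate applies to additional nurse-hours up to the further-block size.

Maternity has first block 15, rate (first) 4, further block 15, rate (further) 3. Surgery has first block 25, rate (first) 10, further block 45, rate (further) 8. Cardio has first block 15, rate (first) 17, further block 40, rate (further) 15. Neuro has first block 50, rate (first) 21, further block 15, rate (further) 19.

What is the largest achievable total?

1815

Rank every tier by rate: Neuro/T1 21 > Neuro/T2 19 > Cardio/T1 17 > Cardio/T2 15 > Surgery/T1 10 > Surgery/T2 8 > Maternity/T1 4 > Maternity/T2 3.
Neuro T1 at 21: fill all 50 — 45 left.
Fill Neuro T2 block (15 at 19) — 30 left.
Fill Cardio T1 block (15 at 17) — 15 left.
Cardio/T2: +15 of 40 at 15; pool empty.
Total = 21×50 + 19×15 + 17×15 + 15×15 = 1815.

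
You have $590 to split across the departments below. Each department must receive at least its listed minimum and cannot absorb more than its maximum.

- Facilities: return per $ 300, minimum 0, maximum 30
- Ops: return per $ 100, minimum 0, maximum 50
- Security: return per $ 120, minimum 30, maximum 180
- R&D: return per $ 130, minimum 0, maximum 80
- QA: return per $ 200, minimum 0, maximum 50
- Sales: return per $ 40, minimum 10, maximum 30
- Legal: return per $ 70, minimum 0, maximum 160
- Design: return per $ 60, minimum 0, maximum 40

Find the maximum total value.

69400

Meeting every minimum uses 0+0+30+0+0+10+0+0 = 40 $, leaving 550.
Highest return per $ first: Facilities 300 > QA 200 > R&D 130 > Security 120 > Ops 100 > Legal 70 > Design 60 > Sales 40.
Give Facilities 30 more to hit its cap of 30 ; 520 left.
Give QA 50 more to hit its cap of 50 ; 470 left.
Give R&D 80 more to hit its cap of 80 ; 390 left.
Security takes 150 more to reach its cap of 180 ; 240 left.
Give Ops 50 more to hit its cap of 50 ; 190 left.
Give Legal 160 more to hit its cap of 160 ; 30 left.
Design has room for 40 more but only 30 remain, so it gets 30.
Total = 300×30 + 100×50 + 120×180 + 130×80 + 200×50 + 40×10 + 70×160 + 60×30 = 69400.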